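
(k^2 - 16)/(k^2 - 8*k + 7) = (k^2 - 16)/(k^2 - 8*k + 7)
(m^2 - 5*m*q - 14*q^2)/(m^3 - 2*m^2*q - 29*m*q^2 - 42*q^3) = 1/(m + 3*q)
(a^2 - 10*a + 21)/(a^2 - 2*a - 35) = (a - 3)/(a + 5)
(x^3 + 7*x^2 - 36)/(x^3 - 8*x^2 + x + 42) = (x^3 + 7*x^2 - 36)/(x^3 - 8*x^2 + x + 42)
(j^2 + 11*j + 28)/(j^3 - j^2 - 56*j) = (j + 4)/(j*(j - 8))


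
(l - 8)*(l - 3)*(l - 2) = l^3 - 13*l^2 + 46*l - 48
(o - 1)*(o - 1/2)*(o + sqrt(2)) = o^3 - 3*o^2/2 + sqrt(2)*o^2 - 3*sqrt(2)*o/2 + o/2 + sqrt(2)/2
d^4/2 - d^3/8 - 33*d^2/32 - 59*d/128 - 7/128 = (d/2 + 1/2)*(d - 7/4)*(d + 1/4)^2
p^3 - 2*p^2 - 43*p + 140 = (p - 5)*(p - 4)*(p + 7)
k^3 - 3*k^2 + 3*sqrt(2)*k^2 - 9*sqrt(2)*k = k*(k - 3)*(k + 3*sqrt(2))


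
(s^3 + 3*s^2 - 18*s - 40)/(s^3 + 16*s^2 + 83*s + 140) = (s^2 - 2*s - 8)/(s^2 + 11*s + 28)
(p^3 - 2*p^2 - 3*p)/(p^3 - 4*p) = (p^2 - 2*p - 3)/(p^2 - 4)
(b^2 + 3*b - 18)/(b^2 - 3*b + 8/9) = 9*(b^2 + 3*b - 18)/(9*b^2 - 27*b + 8)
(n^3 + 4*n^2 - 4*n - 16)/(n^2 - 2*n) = n + 6 + 8/n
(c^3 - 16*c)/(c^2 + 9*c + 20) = c*(c - 4)/(c + 5)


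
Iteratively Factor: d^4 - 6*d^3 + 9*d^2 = (d)*(d^3 - 6*d^2 + 9*d) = d*(d - 3)*(d^2 - 3*d) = d^2*(d - 3)*(d - 3)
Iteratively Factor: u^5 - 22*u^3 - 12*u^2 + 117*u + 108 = (u + 3)*(u^4 - 3*u^3 - 13*u^2 + 27*u + 36) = (u - 4)*(u + 3)*(u^3 + u^2 - 9*u - 9) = (u - 4)*(u + 1)*(u + 3)*(u^2 - 9) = (u - 4)*(u - 3)*(u + 1)*(u + 3)*(u + 3)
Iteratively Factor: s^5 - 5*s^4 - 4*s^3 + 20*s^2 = (s - 2)*(s^4 - 3*s^3 - 10*s^2) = s*(s - 2)*(s^3 - 3*s^2 - 10*s) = s*(s - 2)*(s + 2)*(s^2 - 5*s) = s^2*(s - 2)*(s + 2)*(s - 5)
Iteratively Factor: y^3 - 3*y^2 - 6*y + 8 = (y + 2)*(y^2 - 5*y + 4) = (y - 4)*(y + 2)*(y - 1)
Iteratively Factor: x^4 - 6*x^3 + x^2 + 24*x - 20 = (x - 5)*(x^3 - x^2 - 4*x + 4) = (x - 5)*(x - 1)*(x^2 - 4) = (x - 5)*(x - 2)*(x - 1)*(x + 2)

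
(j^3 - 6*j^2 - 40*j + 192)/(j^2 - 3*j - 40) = (j^2 + 2*j - 24)/(j + 5)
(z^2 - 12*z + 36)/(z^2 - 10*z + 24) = (z - 6)/(z - 4)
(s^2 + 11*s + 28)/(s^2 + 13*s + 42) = (s + 4)/(s + 6)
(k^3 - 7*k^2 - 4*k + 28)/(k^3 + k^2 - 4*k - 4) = (k - 7)/(k + 1)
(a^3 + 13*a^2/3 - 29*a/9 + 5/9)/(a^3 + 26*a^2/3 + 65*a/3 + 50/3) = (9*a^2 - 6*a + 1)/(3*(3*a^2 + 11*a + 10))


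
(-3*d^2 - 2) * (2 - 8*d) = 24*d^3 - 6*d^2 + 16*d - 4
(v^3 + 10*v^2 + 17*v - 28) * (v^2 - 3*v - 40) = v^5 + 7*v^4 - 53*v^3 - 479*v^2 - 596*v + 1120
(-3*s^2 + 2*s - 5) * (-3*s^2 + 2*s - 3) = 9*s^4 - 12*s^3 + 28*s^2 - 16*s + 15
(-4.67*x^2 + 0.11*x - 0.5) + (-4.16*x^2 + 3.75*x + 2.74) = -8.83*x^2 + 3.86*x + 2.24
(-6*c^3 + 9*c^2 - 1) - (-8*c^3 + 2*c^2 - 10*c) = 2*c^3 + 7*c^2 + 10*c - 1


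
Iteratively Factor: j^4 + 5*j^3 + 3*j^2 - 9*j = (j - 1)*(j^3 + 6*j^2 + 9*j) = (j - 1)*(j + 3)*(j^2 + 3*j) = j*(j - 1)*(j + 3)*(j + 3)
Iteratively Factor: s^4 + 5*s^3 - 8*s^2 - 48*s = (s)*(s^3 + 5*s^2 - 8*s - 48) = s*(s - 3)*(s^2 + 8*s + 16) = s*(s - 3)*(s + 4)*(s + 4)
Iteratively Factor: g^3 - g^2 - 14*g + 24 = (g + 4)*(g^2 - 5*g + 6) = (g - 2)*(g + 4)*(g - 3)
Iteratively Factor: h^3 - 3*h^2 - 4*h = (h + 1)*(h^2 - 4*h) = h*(h + 1)*(h - 4)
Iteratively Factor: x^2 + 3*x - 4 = (x + 4)*(x - 1)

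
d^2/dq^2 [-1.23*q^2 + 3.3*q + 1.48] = -2.46000000000000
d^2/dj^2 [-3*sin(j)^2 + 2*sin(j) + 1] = -2*sin(j) - 6*cos(2*j)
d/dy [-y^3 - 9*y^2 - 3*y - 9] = -3*y^2 - 18*y - 3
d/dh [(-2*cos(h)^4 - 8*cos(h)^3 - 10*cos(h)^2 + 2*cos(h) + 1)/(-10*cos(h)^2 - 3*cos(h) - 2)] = (-40*cos(h)^5 - 98*cos(h)^4 - 64*cos(h)^3 - 98*cos(h)^2 - 60*cos(h) + 1)*sin(h)/(-10*sin(h)^2 + 3*cos(h) + 12)^2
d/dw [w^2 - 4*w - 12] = 2*w - 4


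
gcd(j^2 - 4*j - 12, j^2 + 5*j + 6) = j + 2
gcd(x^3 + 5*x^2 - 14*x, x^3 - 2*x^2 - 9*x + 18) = x - 2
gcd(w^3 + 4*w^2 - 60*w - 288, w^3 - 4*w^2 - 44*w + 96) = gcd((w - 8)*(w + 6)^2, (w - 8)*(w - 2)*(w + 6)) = w^2 - 2*w - 48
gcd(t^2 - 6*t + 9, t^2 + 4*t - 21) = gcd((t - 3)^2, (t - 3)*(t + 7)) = t - 3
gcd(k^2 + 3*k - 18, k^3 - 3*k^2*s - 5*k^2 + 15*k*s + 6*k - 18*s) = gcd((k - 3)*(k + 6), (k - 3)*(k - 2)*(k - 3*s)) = k - 3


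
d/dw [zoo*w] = zoo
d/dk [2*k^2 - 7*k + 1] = 4*k - 7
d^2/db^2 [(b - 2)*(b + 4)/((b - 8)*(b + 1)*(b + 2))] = 2*(b^6 + 6*b^5 - 12*b^4 + 416*b^3 - 120*b^2 - 3504*b - 3680)/(b^9 - 15*b^8 + 9*b^7 + 487*b^6 + 282*b^5 - 6348*b^4 - 20440*b^3 - 27072*b^2 - 16896*b - 4096)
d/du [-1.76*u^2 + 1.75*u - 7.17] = 1.75 - 3.52*u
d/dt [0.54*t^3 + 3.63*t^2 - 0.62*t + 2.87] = 1.62*t^2 + 7.26*t - 0.62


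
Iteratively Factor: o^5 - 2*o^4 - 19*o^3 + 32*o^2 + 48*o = (o - 4)*(o^4 + 2*o^3 - 11*o^2 - 12*o) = (o - 4)*(o + 4)*(o^3 - 2*o^2 - 3*o) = o*(o - 4)*(o + 4)*(o^2 - 2*o - 3) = o*(o - 4)*(o + 1)*(o + 4)*(o - 3)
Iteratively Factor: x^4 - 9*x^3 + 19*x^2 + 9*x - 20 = (x - 4)*(x^3 - 5*x^2 - x + 5) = (x - 5)*(x - 4)*(x^2 - 1) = (x - 5)*(x - 4)*(x - 1)*(x + 1)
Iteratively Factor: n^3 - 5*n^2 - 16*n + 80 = (n - 4)*(n^2 - n - 20) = (n - 4)*(n + 4)*(n - 5)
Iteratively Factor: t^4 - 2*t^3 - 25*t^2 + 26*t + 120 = (t - 5)*(t^3 + 3*t^2 - 10*t - 24) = (t - 5)*(t + 2)*(t^2 + t - 12) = (t - 5)*(t + 2)*(t + 4)*(t - 3)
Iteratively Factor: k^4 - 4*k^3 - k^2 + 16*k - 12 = (k + 2)*(k^3 - 6*k^2 + 11*k - 6) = (k - 3)*(k + 2)*(k^2 - 3*k + 2) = (k - 3)*(k - 1)*(k + 2)*(k - 2)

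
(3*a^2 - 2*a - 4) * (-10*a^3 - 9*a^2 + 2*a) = -30*a^5 - 7*a^4 + 64*a^3 + 32*a^2 - 8*a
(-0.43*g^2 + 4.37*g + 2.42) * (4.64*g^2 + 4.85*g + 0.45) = -1.9952*g^4 + 18.1913*g^3 + 32.2298*g^2 + 13.7035*g + 1.089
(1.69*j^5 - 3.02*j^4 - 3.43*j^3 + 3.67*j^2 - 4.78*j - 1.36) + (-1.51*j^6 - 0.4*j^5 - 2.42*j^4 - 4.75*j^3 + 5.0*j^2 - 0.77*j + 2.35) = -1.51*j^6 + 1.29*j^5 - 5.44*j^4 - 8.18*j^3 + 8.67*j^2 - 5.55*j + 0.99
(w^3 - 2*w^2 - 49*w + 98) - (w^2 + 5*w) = w^3 - 3*w^2 - 54*w + 98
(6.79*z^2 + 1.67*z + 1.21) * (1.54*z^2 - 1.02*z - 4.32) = 10.4566*z^4 - 4.354*z^3 - 29.1728*z^2 - 8.4486*z - 5.2272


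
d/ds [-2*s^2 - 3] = -4*s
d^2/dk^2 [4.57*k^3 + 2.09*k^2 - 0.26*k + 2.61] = 27.42*k + 4.18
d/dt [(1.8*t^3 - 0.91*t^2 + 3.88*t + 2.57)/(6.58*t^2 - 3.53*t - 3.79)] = (11.844*t^4 - 12.708*t^3 - 42.7841*t^2 - 26.9234*t - 5.6331)/(43.2964*t^4 - 46.4548*t^3 - 37.4155*t^2 + 26.7574*t + 14.3641)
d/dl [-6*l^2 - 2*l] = -12*l - 2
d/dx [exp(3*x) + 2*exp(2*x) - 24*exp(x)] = (3*exp(2*x) + 4*exp(x) - 24)*exp(x)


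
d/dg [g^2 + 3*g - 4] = 2*g + 3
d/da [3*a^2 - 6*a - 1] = 6*a - 6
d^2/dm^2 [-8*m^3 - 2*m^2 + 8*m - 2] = -48*m - 4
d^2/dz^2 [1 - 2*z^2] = -4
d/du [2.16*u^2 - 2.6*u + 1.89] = 4.32*u - 2.6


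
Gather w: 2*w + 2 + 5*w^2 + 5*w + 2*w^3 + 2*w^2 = 2*w^3 + 7*w^2 + 7*w + 2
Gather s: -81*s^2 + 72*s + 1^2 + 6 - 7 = -81*s^2 + 72*s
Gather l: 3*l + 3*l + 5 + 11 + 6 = 6*l + 22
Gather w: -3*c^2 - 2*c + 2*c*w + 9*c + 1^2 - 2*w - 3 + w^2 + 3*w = -3*c^2 + 7*c + w^2 + w*(2*c + 1) - 2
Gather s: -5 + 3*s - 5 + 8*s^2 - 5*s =8*s^2 - 2*s - 10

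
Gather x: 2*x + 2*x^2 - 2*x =2*x^2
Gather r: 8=8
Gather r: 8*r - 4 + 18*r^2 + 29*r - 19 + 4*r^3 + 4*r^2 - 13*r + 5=4*r^3 + 22*r^2 + 24*r - 18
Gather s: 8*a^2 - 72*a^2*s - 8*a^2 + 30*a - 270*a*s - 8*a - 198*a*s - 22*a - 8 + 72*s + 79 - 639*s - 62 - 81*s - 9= s*(-72*a^2 - 468*a - 648)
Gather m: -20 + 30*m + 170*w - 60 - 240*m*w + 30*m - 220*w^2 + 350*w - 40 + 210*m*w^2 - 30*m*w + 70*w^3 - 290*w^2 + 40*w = m*(210*w^2 - 270*w + 60) + 70*w^3 - 510*w^2 + 560*w - 120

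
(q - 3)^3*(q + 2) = q^4 - 7*q^3 + 9*q^2 + 27*q - 54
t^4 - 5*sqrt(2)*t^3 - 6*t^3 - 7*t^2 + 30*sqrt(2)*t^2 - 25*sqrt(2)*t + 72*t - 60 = (t - 5)*(t - 1)*(t - 6*sqrt(2))*(t + sqrt(2))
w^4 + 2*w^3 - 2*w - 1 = (w - 1)*(w + 1)^3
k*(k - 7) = k^2 - 7*k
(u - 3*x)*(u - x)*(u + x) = u^3 - 3*u^2*x - u*x^2 + 3*x^3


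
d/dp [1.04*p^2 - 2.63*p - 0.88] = 2.08*p - 2.63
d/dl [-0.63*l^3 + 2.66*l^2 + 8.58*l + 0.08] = -1.89*l^2 + 5.32*l + 8.58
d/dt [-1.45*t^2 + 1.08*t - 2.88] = 1.08 - 2.9*t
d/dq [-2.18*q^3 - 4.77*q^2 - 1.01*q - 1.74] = -6.54*q^2 - 9.54*q - 1.01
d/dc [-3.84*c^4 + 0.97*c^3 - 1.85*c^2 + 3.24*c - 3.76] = -15.36*c^3 + 2.91*c^2 - 3.7*c + 3.24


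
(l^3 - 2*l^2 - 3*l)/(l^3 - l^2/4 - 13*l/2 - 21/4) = 4*l/(4*l + 7)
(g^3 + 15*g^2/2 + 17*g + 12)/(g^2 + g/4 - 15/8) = 4*(g^2 + 6*g + 8)/(4*g - 5)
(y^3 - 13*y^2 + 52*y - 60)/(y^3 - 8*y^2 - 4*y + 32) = (y^2 - 11*y + 30)/(y^2 - 6*y - 16)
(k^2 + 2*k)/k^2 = (k + 2)/k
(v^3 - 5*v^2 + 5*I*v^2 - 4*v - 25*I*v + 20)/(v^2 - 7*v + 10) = (v^2 + 5*I*v - 4)/(v - 2)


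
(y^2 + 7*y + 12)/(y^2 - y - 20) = (y + 3)/(y - 5)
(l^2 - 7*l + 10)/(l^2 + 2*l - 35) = (l - 2)/(l + 7)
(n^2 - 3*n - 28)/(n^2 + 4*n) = (n - 7)/n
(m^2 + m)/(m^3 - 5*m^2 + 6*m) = (m + 1)/(m^2 - 5*m + 6)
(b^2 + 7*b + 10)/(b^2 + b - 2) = (b + 5)/(b - 1)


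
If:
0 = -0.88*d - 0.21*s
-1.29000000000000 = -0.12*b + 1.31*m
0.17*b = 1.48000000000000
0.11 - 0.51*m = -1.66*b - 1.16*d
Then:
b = 8.71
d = -12.64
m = -0.19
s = 52.95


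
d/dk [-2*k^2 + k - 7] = 1 - 4*k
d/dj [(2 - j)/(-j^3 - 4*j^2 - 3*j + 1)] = (j^3 + 4*j^2 + 3*j - (j - 2)*(3*j^2 + 8*j + 3) - 1)/(j^3 + 4*j^2 + 3*j - 1)^2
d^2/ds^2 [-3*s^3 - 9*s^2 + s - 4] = -18*s - 18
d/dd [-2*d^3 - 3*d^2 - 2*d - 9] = -6*d^2 - 6*d - 2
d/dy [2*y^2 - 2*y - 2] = 4*y - 2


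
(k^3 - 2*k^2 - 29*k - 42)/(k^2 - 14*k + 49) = (k^2 + 5*k + 6)/(k - 7)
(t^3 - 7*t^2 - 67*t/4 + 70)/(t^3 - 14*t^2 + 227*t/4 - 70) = (2*t + 7)/(2*t - 7)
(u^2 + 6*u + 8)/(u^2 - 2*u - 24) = (u + 2)/(u - 6)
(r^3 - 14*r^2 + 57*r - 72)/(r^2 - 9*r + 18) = (r^2 - 11*r + 24)/(r - 6)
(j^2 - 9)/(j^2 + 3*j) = (j - 3)/j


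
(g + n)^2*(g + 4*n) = g^3 + 6*g^2*n + 9*g*n^2 + 4*n^3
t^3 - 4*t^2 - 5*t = t*(t - 5)*(t + 1)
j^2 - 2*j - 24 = (j - 6)*(j + 4)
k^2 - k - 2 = (k - 2)*(k + 1)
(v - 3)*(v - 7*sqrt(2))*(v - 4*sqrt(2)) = v^3 - 11*sqrt(2)*v^2 - 3*v^2 + 33*sqrt(2)*v + 56*v - 168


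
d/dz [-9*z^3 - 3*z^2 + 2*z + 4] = -27*z^2 - 6*z + 2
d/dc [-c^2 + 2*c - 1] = 2 - 2*c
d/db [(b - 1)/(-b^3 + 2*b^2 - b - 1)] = (-b^3 + 2*b^2 - b + (b - 1)*(3*b^2 - 4*b + 1) - 1)/(b^3 - 2*b^2 + b + 1)^2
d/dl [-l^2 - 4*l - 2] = -2*l - 4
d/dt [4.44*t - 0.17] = 4.44000000000000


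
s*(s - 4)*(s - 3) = s^3 - 7*s^2 + 12*s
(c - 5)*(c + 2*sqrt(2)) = c^2 - 5*c + 2*sqrt(2)*c - 10*sqrt(2)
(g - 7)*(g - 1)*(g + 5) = g^3 - 3*g^2 - 33*g + 35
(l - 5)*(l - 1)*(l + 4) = l^3 - 2*l^2 - 19*l + 20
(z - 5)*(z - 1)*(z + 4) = z^3 - 2*z^2 - 19*z + 20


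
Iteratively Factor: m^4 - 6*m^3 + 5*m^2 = (m)*(m^3 - 6*m^2 + 5*m) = m*(m - 1)*(m^2 - 5*m) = m*(m - 5)*(m - 1)*(m)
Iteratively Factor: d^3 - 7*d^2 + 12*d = (d - 3)*(d^2 - 4*d) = (d - 4)*(d - 3)*(d)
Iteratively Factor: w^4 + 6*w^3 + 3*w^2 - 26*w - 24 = (w + 4)*(w^3 + 2*w^2 - 5*w - 6) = (w + 1)*(w + 4)*(w^2 + w - 6) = (w - 2)*(w + 1)*(w + 4)*(w + 3)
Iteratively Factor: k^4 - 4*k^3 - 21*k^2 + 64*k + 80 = (k + 4)*(k^3 - 8*k^2 + 11*k + 20) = (k + 1)*(k + 4)*(k^2 - 9*k + 20) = (k - 4)*(k + 1)*(k + 4)*(k - 5)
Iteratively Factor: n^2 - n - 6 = (n - 3)*(n + 2)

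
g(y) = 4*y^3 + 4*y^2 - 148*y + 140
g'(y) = 12*y^2 + 8*y - 148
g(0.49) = 68.91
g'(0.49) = -141.20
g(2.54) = -144.57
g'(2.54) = -50.26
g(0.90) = 12.96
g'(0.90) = -131.08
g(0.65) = 46.59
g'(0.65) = -137.73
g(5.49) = 109.92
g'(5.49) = 257.60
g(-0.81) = 260.38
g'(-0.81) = -146.61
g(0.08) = 128.19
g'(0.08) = -147.28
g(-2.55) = 477.08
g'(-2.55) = -90.37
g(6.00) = 260.00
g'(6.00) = 332.00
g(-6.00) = 308.00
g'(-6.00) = 236.00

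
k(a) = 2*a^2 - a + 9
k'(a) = 4*a - 1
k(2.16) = 16.17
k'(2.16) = 7.64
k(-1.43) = 14.52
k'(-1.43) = -6.72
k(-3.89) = 43.15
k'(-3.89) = -16.56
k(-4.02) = 45.34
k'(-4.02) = -17.08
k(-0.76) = 10.92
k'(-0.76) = -4.04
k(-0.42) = 9.77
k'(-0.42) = -2.68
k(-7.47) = 128.07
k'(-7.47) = -30.88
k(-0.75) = 10.88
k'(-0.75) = -4.00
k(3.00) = 24.00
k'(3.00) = 11.00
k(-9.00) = 180.00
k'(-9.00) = -37.00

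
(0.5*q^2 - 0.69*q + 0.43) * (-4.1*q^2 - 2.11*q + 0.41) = -2.05*q^4 + 1.774*q^3 - 0.1021*q^2 - 1.1902*q + 0.1763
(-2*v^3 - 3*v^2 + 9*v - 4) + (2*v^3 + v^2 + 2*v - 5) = -2*v^2 + 11*v - 9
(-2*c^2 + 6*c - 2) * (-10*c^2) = 20*c^4 - 60*c^3 + 20*c^2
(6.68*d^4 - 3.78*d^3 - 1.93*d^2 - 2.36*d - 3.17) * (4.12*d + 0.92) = 27.5216*d^5 - 9.428*d^4 - 11.4292*d^3 - 11.4988*d^2 - 15.2316*d - 2.9164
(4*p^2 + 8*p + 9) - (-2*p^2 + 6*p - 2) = 6*p^2 + 2*p + 11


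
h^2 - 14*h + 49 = (h - 7)^2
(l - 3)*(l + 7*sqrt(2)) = l^2 - 3*l + 7*sqrt(2)*l - 21*sqrt(2)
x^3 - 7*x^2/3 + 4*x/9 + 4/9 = (x - 2)*(x - 2/3)*(x + 1/3)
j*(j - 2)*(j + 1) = j^3 - j^2 - 2*j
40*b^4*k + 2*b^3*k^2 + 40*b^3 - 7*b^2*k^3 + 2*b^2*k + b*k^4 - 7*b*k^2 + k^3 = (-5*b + k)*(-4*b + k)*(2*b + k)*(b*k + 1)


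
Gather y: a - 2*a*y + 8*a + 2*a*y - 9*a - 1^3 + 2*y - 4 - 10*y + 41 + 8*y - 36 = 0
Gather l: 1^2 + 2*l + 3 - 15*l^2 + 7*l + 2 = -15*l^2 + 9*l + 6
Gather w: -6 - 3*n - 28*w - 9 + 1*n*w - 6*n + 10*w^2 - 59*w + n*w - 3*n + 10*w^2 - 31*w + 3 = -12*n + 20*w^2 + w*(2*n - 118) - 12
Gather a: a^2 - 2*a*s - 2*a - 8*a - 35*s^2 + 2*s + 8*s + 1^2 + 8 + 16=a^2 + a*(-2*s - 10) - 35*s^2 + 10*s + 25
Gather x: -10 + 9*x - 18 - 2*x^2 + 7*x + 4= -2*x^2 + 16*x - 24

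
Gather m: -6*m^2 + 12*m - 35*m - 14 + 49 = -6*m^2 - 23*m + 35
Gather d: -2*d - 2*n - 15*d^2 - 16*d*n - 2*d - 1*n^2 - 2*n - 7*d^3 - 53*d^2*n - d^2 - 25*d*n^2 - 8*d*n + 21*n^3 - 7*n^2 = -7*d^3 + d^2*(-53*n - 16) + d*(-25*n^2 - 24*n - 4) + 21*n^3 - 8*n^2 - 4*n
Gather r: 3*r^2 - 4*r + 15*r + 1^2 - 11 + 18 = 3*r^2 + 11*r + 8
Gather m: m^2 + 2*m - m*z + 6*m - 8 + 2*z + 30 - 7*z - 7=m^2 + m*(8 - z) - 5*z + 15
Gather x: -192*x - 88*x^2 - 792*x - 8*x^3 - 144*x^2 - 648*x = -8*x^3 - 232*x^2 - 1632*x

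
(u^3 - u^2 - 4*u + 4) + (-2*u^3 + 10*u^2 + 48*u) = -u^3 + 9*u^2 + 44*u + 4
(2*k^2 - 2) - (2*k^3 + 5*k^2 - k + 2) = -2*k^3 - 3*k^2 + k - 4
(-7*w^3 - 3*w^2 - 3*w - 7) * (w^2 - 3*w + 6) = -7*w^5 + 18*w^4 - 36*w^3 - 16*w^2 + 3*w - 42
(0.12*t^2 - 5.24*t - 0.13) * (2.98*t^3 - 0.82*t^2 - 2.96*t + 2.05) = 0.3576*t^5 - 15.7136*t^4 + 3.5542*t^3 + 15.863*t^2 - 10.3572*t - 0.2665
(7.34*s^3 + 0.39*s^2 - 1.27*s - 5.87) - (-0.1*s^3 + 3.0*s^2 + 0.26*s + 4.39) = 7.44*s^3 - 2.61*s^2 - 1.53*s - 10.26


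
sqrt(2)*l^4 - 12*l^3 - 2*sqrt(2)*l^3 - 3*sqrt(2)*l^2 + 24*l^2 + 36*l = l*(l - 3)*(l - 6*sqrt(2))*(sqrt(2)*l + sqrt(2))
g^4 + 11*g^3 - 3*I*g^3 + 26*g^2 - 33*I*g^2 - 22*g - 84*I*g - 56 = (g + 4)*(g + 7)*(g - 2*I)*(g - I)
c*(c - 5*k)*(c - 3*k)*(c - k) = c^4 - 9*c^3*k + 23*c^2*k^2 - 15*c*k^3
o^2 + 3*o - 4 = (o - 1)*(o + 4)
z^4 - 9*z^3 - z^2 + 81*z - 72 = (z - 8)*(z - 3)*(z - 1)*(z + 3)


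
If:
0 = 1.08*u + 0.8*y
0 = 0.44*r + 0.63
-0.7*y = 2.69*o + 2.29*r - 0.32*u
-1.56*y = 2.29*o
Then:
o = 2.49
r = -1.43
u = 2.71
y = -3.66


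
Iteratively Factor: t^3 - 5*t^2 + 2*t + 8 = (t + 1)*(t^2 - 6*t + 8) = (t - 4)*(t + 1)*(t - 2)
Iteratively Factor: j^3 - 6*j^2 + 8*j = (j - 4)*(j^2 - 2*j) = (j - 4)*(j - 2)*(j)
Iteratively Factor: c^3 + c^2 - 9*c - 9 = (c + 3)*(c^2 - 2*c - 3) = (c - 3)*(c + 3)*(c + 1)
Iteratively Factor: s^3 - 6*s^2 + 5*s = (s)*(s^2 - 6*s + 5) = s*(s - 5)*(s - 1)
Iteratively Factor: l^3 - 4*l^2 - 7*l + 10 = (l + 2)*(l^2 - 6*l + 5) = (l - 1)*(l + 2)*(l - 5)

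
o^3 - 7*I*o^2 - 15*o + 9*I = (o - 3*I)^2*(o - I)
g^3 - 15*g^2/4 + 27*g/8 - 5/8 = (g - 5/2)*(g - 1)*(g - 1/4)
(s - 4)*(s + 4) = s^2 - 16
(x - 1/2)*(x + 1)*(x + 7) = x^3 + 15*x^2/2 + 3*x - 7/2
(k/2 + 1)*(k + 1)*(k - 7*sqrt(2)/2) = k^3/2 - 7*sqrt(2)*k^2/4 + 3*k^2/2 - 21*sqrt(2)*k/4 + k - 7*sqrt(2)/2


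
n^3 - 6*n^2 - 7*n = n*(n - 7)*(n + 1)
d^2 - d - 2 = (d - 2)*(d + 1)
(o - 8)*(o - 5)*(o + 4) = o^3 - 9*o^2 - 12*o + 160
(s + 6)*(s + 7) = s^2 + 13*s + 42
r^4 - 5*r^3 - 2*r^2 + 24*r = r*(r - 4)*(r - 3)*(r + 2)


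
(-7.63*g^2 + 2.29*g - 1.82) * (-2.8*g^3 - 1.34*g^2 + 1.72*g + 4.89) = 21.364*g^5 + 3.8122*g^4 - 11.0962*g^3 - 30.9331*g^2 + 8.0677*g - 8.8998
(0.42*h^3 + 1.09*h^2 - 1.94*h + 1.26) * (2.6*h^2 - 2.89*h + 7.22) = 1.092*h^5 + 1.6202*h^4 - 5.1617*h^3 + 16.7524*h^2 - 17.6482*h + 9.0972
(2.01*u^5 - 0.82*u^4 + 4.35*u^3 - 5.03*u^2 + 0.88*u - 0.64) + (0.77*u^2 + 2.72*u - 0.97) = 2.01*u^5 - 0.82*u^4 + 4.35*u^3 - 4.26*u^2 + 3.6*u - 1.61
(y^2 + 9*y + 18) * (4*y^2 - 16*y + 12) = 4*y^4 + 20*y^3 - 60*y^2 - 180*y + 216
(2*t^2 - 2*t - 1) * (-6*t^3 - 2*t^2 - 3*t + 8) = -12*t^5 + 8*t^4 + 4*t^3 + 24*t^2 - 13*t - 8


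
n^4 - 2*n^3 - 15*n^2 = n^2*(n - 5)*(n + 3)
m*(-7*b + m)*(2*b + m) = -14*b^2*m - 5*b*m^2 + m^3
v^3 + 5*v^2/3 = v^2*(v + 5/3)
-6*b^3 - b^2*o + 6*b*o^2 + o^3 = (-b + o)*(b + o)*(6*b + o)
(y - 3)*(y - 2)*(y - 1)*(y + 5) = y^4 - y^3 - 19*y^2 + 49*y - 30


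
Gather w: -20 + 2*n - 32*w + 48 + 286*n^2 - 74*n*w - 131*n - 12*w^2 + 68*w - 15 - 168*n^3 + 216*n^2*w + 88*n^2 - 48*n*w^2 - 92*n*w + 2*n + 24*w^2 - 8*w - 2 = -168*n^3 + 374*n^2 - 127*n + w^2*(12 - 48*n) + w*(216*n^2 - 166*n + 28) + 11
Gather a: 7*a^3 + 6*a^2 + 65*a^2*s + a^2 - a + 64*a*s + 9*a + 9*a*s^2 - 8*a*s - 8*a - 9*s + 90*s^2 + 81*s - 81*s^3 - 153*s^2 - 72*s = 7*a^3 + a^2*(65*s + 7) + a*(9*s^2 + 56*s) - 81*s^3 - 63*s^2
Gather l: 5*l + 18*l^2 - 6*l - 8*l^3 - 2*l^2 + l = -8*l^3 + 16*l^2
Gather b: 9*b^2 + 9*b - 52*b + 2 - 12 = 9*b^2 - 43*b - 10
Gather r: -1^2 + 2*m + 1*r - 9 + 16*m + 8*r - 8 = 18*m + 9*r - 18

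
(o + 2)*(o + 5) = o^2 + 7*o + 10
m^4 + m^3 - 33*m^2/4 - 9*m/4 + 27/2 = (m - 2)*(m - 3/2)*(m + 3/2)*(m + 3)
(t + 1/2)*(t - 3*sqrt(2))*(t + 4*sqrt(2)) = t^3 + t^2/2 + sqrt(2)*t^2 - 24*t + sqrt(2)*t/2 - 12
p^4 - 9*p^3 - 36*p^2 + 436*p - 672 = (p - 8)*(p - 6)*(p - 2)*(p + 7)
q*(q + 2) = q^2 + 2*q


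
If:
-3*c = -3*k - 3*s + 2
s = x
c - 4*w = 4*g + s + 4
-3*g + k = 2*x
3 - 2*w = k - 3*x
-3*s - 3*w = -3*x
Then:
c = 239/15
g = 32/15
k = 66/5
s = 17/5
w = 0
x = 17/5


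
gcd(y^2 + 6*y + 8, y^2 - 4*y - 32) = y + 4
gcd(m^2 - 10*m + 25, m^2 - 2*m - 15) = m - 5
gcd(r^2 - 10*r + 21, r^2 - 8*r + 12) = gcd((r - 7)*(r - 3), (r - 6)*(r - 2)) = 1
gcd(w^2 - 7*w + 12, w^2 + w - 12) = w - 3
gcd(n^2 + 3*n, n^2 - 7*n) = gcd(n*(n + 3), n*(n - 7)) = n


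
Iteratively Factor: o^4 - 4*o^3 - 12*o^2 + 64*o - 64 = (o - 2)*(o^3 - 2*o^2 - 16*o + 32) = (o - 2)*(o + 4)*(o^2 - 6*o + 8) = (o - 2)^2*(o + 4)*(o - 4)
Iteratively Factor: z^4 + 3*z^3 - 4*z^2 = (z)*(z^3 + 3*z^2 - 4*z) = z*(z + 4)*(z^2 - z) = z^2*(z + 4)*(z - 1)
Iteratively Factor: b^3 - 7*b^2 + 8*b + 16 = (b - 4)*(b^2 - 3*b - 4) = (b - 4)^2*(b + 1)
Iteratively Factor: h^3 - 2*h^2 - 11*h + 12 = (h - 4)*(h^2 + 2*h - 3) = (h - 4)*(h - 1)*(h + 3)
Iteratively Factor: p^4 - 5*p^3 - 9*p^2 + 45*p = (p - 5)*(p^3 - 9*p) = (p - 5)*(p - 3)*(p^2 + 3*p) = (p - 5)*(p - 3)*(p + 3)*(p)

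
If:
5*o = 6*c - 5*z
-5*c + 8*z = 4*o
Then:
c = 60*z/49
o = 23*z/49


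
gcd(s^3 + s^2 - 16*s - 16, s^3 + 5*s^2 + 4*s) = s^2 + 5*s + 4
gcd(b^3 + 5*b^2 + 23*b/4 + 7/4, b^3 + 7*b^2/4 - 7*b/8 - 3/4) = b + 1/2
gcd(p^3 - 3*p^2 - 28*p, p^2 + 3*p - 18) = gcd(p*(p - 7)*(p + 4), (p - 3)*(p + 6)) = 1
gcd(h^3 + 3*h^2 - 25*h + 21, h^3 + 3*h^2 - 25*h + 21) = h^3 + 3*h^2 - 25*h + 21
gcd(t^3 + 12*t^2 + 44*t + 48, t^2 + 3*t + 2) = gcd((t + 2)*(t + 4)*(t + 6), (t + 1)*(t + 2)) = t + 2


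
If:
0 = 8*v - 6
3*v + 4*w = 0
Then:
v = 3/4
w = -9/16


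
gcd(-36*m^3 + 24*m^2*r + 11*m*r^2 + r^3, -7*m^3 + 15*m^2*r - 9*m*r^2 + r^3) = -m + r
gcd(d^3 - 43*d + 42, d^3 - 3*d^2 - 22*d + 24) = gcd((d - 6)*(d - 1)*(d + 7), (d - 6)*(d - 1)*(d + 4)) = d^2 - 7*d + 6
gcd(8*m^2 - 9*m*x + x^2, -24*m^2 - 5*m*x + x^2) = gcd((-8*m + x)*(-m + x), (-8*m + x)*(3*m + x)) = -8*m + x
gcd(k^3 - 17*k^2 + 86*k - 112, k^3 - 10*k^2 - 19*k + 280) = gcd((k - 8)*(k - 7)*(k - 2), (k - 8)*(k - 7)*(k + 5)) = k^2 - 15*k + 56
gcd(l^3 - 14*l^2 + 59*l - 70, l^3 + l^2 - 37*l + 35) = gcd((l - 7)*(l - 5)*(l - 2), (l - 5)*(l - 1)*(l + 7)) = l - 5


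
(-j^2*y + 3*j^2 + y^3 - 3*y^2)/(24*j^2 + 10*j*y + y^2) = (-j^2*y + 3*j^2 + y^3 - 3*y^2)/(24*j^2 + 10*j*y + y^2)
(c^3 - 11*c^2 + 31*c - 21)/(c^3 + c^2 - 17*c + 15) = (c - 7)/(c + 5)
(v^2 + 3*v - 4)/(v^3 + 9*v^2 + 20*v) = (v - 1)/(v*(v + 5))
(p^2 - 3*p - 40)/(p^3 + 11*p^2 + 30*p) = (p - 8)/(p*(p + 6))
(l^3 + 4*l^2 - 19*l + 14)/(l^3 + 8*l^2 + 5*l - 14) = (l - 2)/(l + 2)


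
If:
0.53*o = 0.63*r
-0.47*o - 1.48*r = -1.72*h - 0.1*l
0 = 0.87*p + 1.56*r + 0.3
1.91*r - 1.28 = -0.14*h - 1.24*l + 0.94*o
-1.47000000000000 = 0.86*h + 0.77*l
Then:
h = -6.01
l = 4.80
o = -5.74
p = 8.32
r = -4.83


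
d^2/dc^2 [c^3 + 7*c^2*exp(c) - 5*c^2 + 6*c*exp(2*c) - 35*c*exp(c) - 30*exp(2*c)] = 7*c^2*exp(c) + 24*c*exp(2*c) - 7*c*exp(c) + 6*c - 96*exp(2*c) - 56*exp(c) - 10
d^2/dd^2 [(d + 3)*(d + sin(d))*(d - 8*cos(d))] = -d^2*sin(d) + 8*d^2*cos(d) + 29*d*sin(d) + 16*d*sin(2*d) + 28*d*cos(d) + 6*d + 50*sin(d) + 48*sin(2*d) - 10*cos(d) - 16*cos(2*d) + 6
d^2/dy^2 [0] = 0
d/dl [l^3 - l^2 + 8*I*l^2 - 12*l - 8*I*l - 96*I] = 3*l^2 + l*(-2 + 16*I) - 12 - 8*I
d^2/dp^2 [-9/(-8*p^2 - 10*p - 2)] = 9*(-16*p^2 - 20*p + (8*p + 5)^2 - 4)/(4*p^2 + 5*p + 1)^3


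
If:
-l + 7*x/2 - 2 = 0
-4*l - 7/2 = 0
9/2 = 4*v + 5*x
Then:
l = -7/8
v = 81/112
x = 9/28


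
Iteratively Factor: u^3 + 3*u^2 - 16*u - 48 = (u + 4)*(u^2 - u - 12) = (u - 4)*(u + 4)*(u + 3)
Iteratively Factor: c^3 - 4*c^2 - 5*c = (c)*(c^2 - 4*c - 5) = c*(c - 5)*(c + 1)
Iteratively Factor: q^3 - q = (q)*(q^2 - 1) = q*(q - 1)*(q + 1)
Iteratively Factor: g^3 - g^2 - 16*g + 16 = (g + 4)*(g^2 - 5*g + 4) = (g - 4)*(g + 4)*(g - 1)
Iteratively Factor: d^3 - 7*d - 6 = (d + 1)*(d^2 - d - 6) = (d - 3)*(d + 1)*(d + 2)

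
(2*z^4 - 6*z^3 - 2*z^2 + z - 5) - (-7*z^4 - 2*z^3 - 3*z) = 9*z^4 - 4*z^3 - 2*z^2 + 4*z - 5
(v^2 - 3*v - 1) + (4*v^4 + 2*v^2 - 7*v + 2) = 4*v^4 + 3*v^2 - 10*v + 1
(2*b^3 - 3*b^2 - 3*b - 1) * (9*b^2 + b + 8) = 18*b^5 - 25*b^4 - 14*b^3 - 36*b^2 - 25*b - 8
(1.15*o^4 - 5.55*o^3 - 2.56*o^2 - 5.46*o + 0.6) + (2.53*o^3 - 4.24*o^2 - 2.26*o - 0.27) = 1.15*o^4 - 3.02*o^3 - 6.8*o^2 - 7.72*o + 0.33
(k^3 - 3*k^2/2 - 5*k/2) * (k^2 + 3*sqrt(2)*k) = k^5 - 3*k^4/2 + 3*sqrt(2)*k^4 - 9*sqrt(2)*k^3/2 - 5*k^3/2 - 15*sqrt(2)*k^2/2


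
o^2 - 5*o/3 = o*(o - 5/3)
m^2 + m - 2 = (m - 1)*(m + 2)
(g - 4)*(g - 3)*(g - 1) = g^3 - 8*g^2 + 19*g - 12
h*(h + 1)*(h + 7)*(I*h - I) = I*h^4 + 7*I*h^3 - I*h^2 - 7*I*h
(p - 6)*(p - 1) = p^2 - 7*p + 6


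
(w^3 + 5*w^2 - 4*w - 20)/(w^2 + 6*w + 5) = (w^2 - 4)/(w + 1)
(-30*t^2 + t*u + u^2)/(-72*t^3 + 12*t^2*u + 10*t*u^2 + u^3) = (5*t - u)/(12*t^2 - 4*t*u - u^2)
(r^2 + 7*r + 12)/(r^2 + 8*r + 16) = (r + 3)/(r + 4)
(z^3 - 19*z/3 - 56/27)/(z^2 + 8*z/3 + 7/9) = z - 8/3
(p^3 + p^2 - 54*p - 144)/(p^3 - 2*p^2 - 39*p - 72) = (p + 6)/(p + 3)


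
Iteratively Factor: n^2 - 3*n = (n)*(n - 3)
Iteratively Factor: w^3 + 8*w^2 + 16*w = (w + 4)*(w^2 + 4*w) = w*(w + 4)*(w + 4)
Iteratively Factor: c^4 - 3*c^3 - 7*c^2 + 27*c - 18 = (c - 1)*(c^3 - 2*c^2 - 9*c + 18) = (c - 1)*(c + 3)*(c^2 - 5*c + 6) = (c - 2)*(c - 1)*(c + 3)*(c - 3)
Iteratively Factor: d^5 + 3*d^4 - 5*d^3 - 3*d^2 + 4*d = (d - 1)*(d^4 + 4*d^3 - d^2 - 4*d) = (d - 1)*(d + 1)*(d^3 + 3*d^2 - 4*d) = d*(d - 1)*(d + 1)*(d^2 + 3*d - 4) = d*(d - 1)*(d + 1)*(d + 4)*(d - 1)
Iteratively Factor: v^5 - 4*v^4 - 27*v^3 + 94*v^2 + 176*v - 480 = (v + 3)*(v^4 - 7*v^3 - 6*v^2 + 112*v - 160) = (v - 2)*(v + 3)*(v^3 - 5*v^2 - 16*v + 80) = (v - 4)*(v - 2)*(v + 3)*(v^2 - v - 20) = (v - 4)*(v - 2)*(v + 3)*(v + 4)*(v - 5)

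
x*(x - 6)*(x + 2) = x^3 - 4*x^2 - 12*x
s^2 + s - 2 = (s - 1)*(s + 2)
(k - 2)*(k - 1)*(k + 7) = k^3 + 4*k^2 - 19*k + 14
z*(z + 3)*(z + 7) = z^3 + 10*z^2 + 21*z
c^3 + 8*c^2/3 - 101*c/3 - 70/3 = (c - 5)*(c + 2/3)*(c + 7)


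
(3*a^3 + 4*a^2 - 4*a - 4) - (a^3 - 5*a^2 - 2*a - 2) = 2*a^3 + 9*a^2 - 2*a - 2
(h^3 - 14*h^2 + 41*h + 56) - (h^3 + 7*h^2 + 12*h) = -21*h^2 + 29*h + 56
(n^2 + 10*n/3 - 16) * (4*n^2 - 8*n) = 4*n^4 + 16*n^3/3 - 272*n^2/3 + 128*n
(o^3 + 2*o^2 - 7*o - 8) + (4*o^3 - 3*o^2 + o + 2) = 5*o^3 - o^2 - 6*o - 6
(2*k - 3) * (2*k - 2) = 4*k^2 - 10*k + 6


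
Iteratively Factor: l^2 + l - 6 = (l + 3)*(l - 2)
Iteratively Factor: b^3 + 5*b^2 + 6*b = (b + 3)*(b^2 + 2*b) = (b + 2)*(b + 3)*(b)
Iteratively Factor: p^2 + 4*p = (p + 4)*(p)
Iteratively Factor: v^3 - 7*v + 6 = (v + 3)*(v^2 - 3*v + 2) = (v - 2)*(v + 3)*(v - 1)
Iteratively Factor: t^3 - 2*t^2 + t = (t)*(t^2 - 2*t + 1) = t*(t - 1)*(t - 1)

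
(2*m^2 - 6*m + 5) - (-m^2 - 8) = 3*m^2 - 6*m + 13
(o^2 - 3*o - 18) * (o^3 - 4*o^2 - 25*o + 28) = o^5 - 7*o^4 - 31*o^3 + 175*o^2 + 366*o - 504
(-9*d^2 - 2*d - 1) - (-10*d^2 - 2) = d^2 - 2*d + 1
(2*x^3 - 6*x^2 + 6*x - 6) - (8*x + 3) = 2*x^3 - 6*x^2 - 2*x - 9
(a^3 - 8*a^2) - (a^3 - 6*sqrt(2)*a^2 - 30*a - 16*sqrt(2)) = -8*a^2 + 6*sqrt(2)*a^2 + 30*a + 16*sqrt(2)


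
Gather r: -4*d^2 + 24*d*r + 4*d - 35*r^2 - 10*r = -4*d^2 + 4*d - 35*r^2 + r*(24*d - 10)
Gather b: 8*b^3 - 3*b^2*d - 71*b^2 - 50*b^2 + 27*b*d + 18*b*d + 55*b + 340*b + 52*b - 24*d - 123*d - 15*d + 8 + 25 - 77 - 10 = 8*b^3 + b^2*(-3*d - 121) + b*(45*d + 447) - 162*d - 54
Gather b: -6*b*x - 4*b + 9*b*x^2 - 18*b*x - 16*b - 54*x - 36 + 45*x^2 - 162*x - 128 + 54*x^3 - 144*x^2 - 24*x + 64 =b*(9*x^2 - 24*x - 20) + 54*x^3 - 99*x^2 - 240*x - 100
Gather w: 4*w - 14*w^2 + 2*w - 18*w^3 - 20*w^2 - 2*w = -18*w^3 - 34*w^2 + 4*w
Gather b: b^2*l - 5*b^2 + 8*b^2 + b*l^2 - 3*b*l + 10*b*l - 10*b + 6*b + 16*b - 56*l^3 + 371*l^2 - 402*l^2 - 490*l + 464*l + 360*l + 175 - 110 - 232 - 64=b^2*(l + 3) + b*(l^2 + 7*l + 12) - 56*l^3 - 31*l^2 + 334*l - 231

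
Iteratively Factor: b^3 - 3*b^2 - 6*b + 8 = (b + 2)*(b^2 - 5*b + 4) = (b - 1)*(b + 2)*(b - 4)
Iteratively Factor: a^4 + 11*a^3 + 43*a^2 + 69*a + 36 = (a + 3)*(a^3 + 8*a^2 + 19*a + 12) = (a + 3)*(a + 4)*(a^2 + 4*a + 3) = (a + 1)*(a + 3)*(a + 4)*(a + 3)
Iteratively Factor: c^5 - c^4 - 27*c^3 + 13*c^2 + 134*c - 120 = (c + 3)*(c^4 - 4*c^3 - 15*c^2 + 58*c - 40) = (c + 3)*(c + 4)*(c^3 - 8*c^2 + 17*c - 10) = (c - 1)*(c + 3)*(c + 4)*(c^2 - 7*c + 10) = (c - 2)*(c - 1)*(c + 3)*(c + 4)*(c - 5)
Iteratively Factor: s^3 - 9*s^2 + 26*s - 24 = (s - 4)*(s^2 - 5*s + 6) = (s - 4)*(s - 3)*(s - 2)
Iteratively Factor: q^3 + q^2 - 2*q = (q)*(q^2 + q - 2) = q*(q + 2)*(q - 1)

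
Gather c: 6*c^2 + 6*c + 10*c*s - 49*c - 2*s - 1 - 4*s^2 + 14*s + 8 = 6*c^2 + c*(10*s - 43) - 4*s^2 + 12*s + 7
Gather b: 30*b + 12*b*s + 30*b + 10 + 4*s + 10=b*(12*s + 60) + 4*s + 20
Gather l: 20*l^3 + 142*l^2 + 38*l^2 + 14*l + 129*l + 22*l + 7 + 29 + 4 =20*l^3 + 180*l^2 + 165*l + 40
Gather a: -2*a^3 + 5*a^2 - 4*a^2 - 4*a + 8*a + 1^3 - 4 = -2*a^3 + a^2 + 4*a - 3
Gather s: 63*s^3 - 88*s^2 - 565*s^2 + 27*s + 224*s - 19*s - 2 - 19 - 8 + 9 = 63*s^3 - 653*s^2 + 232*s - 20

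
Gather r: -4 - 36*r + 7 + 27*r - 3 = -9*r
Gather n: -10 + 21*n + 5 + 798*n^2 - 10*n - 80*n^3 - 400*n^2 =-80*n^3 + 398*n^2 + 11*n - 5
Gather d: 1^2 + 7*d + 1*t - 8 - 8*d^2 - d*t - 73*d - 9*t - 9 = -8*d^2 + d*(-t - 66) - 8*t - 16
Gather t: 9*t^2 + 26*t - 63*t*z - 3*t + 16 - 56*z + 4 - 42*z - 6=9*t^2 + t*(23 - 63*z) - 98*z + 14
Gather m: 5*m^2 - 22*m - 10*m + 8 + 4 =5*m^2 - 32*m + 12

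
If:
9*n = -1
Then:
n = -1/9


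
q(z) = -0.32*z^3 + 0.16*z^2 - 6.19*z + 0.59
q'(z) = -0.96*z^2 + 0.32*z - 6.19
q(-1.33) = 9.86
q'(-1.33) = -8.31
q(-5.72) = 101.12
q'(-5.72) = -39.43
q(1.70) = -11.04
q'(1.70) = -8.42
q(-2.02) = 16.38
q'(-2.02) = -10.75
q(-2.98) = 28.93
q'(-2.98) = -15.67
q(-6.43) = 132.08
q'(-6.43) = -47.94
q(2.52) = -19.11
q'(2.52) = -11.48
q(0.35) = -1.57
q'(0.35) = -6.20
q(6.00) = -99.91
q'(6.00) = -38.83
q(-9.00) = 302.54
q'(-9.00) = -86.83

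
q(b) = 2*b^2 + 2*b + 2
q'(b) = 4*b + 2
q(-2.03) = 6.18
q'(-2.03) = -6.12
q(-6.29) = 68.55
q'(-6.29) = -23.16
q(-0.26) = 1.62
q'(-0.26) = 0.96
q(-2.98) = 13.80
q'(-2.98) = -9.92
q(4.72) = 56.00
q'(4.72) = 20.88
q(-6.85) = 82.14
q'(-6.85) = -25.40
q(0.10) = 2.22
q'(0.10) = 2.40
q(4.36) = 48.74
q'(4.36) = 19.44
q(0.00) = 2.00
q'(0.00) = 2.00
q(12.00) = 314.00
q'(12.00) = 50.00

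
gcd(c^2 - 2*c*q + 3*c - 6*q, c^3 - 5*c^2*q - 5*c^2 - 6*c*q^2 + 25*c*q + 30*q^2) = 1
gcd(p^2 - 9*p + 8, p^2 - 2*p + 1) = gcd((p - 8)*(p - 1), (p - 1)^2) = p - 1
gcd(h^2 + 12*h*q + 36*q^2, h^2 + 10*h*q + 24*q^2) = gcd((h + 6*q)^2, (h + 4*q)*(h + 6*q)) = h + 6*q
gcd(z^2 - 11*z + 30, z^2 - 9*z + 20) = z - 5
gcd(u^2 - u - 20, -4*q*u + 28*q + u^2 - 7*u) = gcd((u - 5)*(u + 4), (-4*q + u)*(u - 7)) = 1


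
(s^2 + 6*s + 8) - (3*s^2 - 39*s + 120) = -2*s^2 + 45*s - 112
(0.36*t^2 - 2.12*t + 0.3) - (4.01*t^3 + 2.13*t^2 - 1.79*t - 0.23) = -4.01*t^3 - 1.77*t^2 - 0.33*t + 0.53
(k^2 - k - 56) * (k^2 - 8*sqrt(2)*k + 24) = k^4 - 8*sqrt(2)*k^3 - k^3 - 32*k^2 + 8*sqrt(2)*k^2 - 24*k + 448*sqrt(2)*k - 1344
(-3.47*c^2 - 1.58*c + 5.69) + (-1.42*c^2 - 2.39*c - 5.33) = -4.89*c^2 - 3.97*c + 0.36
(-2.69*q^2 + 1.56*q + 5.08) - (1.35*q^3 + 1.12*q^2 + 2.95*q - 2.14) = -1.35*q^3 - 3.81*q^2 - 1.39*q + 7.22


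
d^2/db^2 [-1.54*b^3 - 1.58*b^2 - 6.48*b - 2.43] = -9.24*b - 3.16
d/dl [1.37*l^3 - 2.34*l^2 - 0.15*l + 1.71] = 4.11*l^2 - 4.68*l - 0.15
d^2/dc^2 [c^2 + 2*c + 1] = 2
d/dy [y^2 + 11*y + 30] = 2*y + 11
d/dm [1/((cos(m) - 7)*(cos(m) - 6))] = (2*cos(m) - 13)*sin(m)/((cos(m) - 7)^2*(cos(m) - 6)^2)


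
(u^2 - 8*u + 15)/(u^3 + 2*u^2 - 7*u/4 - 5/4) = 4*(u^2 - 8*u + 15)/(4*u^3 + 8*u^2 - 7*u - 5)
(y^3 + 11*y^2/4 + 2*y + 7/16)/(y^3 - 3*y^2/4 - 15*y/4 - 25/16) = (8*y^2 + 18*y + 7)/(8*y^2 - 10*y - 25)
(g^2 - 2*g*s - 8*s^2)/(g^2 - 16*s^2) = (g + 2*s)/(g + 4*s)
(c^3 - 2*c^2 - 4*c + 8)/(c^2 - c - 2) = (c^2 - 4)/(c + 1)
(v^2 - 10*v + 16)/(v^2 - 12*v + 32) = (v - 2)/(v - 4)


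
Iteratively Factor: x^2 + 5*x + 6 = (x + 3)*(x + 2)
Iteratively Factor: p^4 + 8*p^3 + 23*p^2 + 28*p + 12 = (p + 2)*(p^3 + 6*p^2 + 11*p + 6) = (p + 2)^2*(p^2 + 4*p + 3) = (p + 2)^2*(p + 3)*(p + 1)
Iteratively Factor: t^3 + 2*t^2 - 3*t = (t)*(t^2 + 2*t - 3) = t*(t + 3)*(t - 1)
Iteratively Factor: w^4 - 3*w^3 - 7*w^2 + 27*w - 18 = (w - 2)*(w^3 - w^2 - 9*w + 9) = (w - 2)*(w + 3)*(w^2 - 4*w + 3) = (w - 2)*(w - 1)*(w + 3)*(w - 3)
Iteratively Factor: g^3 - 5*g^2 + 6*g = (g - 3)*(g^2 - 2*g) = g*(g - 3)*(g - 2)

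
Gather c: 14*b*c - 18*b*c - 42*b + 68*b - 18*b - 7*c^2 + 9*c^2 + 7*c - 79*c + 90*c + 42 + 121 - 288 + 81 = 8*b + 2*c^2 + c*(18 - 4*b) - 44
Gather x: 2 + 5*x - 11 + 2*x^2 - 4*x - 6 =2*x^2 + x - 15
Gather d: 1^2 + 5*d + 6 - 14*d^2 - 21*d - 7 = -14*d^2 - 16*d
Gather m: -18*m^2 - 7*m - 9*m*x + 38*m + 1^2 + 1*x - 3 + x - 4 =-18*m^2 + m*(31 - 9*x) + 2*x - 6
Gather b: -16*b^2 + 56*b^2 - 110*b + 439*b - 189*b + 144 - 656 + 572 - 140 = 40*b^2 + 140*b - 80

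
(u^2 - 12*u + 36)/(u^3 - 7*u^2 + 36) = (u - 6)/(u^2 - u - 6)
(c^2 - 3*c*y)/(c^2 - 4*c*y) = (c - 3*y)/(c - 4*y)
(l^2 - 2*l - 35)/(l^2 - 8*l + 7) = (l + 5)/(l - 1)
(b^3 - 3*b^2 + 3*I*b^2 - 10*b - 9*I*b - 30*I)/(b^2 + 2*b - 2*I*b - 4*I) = (b^2 + b*(-5 + 3*I) - 15*I)/(b - 2*I)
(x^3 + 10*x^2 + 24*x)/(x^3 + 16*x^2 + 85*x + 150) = x*(x + 4)/(x^2 + 10*x + 25)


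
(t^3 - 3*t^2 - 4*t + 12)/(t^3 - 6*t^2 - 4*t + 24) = (t - 3)/(t - 6)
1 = 1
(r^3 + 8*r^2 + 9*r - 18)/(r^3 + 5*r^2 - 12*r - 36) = (r^2 + 2*r - 3)/(r^2 - r - 6)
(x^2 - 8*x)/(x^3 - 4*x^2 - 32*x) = 1/(x + 4)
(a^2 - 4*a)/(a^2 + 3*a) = (a - 4)/(a + 3)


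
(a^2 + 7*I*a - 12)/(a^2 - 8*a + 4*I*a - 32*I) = (a + 3*I)/(a - 8)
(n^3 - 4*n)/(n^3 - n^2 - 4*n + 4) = n/(n - 1)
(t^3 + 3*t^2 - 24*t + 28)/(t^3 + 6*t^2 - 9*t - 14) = (t - 2)/(t + 1)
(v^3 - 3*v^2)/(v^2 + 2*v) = v*(v - 3)/(v + 2)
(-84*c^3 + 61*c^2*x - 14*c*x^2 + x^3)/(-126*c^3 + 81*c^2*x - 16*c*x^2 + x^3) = (-4*c + x)/(-6*c + x)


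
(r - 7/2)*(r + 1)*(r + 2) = r^3 - r^2/2 - 17*r/2 - 7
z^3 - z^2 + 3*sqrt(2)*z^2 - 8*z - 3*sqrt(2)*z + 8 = (z - 1)*(z - sqrt(2))*(z + 4*sqrt(2))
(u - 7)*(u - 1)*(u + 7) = u^3 - u^2 - 49*u + 49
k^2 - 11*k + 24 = (k - 8)*(k - 3)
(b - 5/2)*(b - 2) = b^2 - 9*b/2 + 5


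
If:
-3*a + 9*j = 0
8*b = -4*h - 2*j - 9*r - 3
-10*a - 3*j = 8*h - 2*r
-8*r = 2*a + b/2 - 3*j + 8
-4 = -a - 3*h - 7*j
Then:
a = -13578/2617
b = -8716/2617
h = 18576/2617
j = -4526/2617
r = -375/2617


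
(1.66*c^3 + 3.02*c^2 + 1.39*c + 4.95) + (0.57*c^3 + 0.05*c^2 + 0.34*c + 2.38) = 2.23*c^3 + 3.07*c^2 + 1.73*c + 7.33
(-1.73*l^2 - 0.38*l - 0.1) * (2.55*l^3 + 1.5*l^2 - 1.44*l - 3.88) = -4.4115*l^5 - 3.564*l^4 + 1.6662*l^3 + 7.1096*l^2 + 1.6184*l + 0.388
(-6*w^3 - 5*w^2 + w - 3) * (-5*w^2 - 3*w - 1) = 30*w^5 + 43*w^4 + 16*w^3 + 17*w^2 + 8*w + 3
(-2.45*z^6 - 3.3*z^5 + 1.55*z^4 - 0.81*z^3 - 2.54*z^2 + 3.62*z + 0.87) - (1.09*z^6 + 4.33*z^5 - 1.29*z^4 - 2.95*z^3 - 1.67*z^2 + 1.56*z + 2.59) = -3.54*z^6 - 7.63*z^5 + 2.84*z^4 + 2.14*z^3 - 0.87*z^2 + 2.06*z - 1.72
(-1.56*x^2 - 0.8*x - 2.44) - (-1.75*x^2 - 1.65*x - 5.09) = 0.19*x^2 + 0.85*x + 2.65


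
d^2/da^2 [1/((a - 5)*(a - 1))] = 2*((a - 5)^2 + (a - 5)*(a - 1) + (a - 1)^2)/((a - 5)^3*(a - 1)^3)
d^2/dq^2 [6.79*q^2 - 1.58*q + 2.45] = 13.5800000000000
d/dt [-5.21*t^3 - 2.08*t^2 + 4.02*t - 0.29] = -15.63*t^2 - 4.16*t + 4.02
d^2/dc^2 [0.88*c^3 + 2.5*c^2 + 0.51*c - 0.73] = 5.28*c + 5.0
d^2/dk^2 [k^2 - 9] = 2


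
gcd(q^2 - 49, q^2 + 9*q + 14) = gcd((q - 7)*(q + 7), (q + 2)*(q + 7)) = q + 7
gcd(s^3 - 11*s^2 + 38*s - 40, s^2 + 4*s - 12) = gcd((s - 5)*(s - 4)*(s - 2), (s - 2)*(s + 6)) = s - 2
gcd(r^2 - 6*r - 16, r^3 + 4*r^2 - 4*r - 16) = r + 2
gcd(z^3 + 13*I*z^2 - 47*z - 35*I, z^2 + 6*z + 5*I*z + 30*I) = z + 5*I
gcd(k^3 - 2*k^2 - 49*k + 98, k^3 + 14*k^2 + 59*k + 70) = k + 7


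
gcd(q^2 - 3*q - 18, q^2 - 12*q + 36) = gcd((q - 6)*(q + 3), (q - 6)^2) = q - 6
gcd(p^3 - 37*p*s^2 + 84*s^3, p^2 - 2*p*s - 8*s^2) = p - 4*s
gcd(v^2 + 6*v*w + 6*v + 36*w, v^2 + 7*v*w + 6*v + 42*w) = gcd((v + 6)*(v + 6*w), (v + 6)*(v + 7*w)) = v + 6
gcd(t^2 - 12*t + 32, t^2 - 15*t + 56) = t - 8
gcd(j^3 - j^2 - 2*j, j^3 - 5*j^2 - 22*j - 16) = j + 1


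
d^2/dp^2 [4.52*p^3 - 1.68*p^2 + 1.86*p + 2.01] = 27.12*p - 3.36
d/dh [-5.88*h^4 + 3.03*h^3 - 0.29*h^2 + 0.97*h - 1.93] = -23.52*h^3 + 9.09*h^2 - 0.58*h + 0.97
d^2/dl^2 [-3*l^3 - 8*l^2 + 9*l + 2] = -18*l - 16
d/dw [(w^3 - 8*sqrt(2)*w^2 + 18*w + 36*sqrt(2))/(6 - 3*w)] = 2*(-w^3 + 3*w^2 + 4*sqrt(2)*w^2 - 16*sqrt(2)*w + 18 + 18*sqrt(2))/(3*(w^2 - 4*w + 4))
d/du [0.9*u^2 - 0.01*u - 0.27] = 1.8*u - 0.01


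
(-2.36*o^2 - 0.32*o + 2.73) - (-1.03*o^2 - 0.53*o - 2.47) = -1.33*o^2 + 0.21*o + 5.2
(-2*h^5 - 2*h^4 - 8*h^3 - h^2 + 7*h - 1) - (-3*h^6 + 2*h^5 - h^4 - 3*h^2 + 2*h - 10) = 3*h^6 - 4*h^5 - h^4 - 8*h^3 + 2*h^2 + 5*h + 9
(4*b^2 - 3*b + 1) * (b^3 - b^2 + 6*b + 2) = 4*b^5 - 7*b^4 + 28*b^3 - 11*b^2 + 2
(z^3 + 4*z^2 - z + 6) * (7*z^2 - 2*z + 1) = 7*z^5 + 26*z^4 - 14*z^3 + 48*z^2 - 13*z + 6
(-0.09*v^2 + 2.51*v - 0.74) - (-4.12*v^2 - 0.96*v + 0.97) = 4.03*v^2 + 3.47*v - 1.71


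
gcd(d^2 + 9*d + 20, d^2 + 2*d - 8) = d + 4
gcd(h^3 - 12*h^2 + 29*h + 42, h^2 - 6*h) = h - 6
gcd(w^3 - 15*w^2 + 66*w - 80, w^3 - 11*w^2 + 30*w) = w - 5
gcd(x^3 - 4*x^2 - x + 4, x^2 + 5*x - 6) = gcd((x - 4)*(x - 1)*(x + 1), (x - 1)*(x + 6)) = x - 1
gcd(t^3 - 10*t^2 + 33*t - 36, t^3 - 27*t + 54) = t^2 - 6*t + 9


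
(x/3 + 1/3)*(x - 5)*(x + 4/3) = x^3/3 - 8*x^2/9 - 31*x/9 - 20/9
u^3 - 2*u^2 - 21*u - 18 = (u - 6)*(u + 1)*(u + 3)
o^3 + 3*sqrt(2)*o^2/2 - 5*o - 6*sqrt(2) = (o - 3*sqrt(2)/2)*(o + sqrt(2))*(o + 2*sqrt(2))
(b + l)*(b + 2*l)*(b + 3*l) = b^3 + 6*b^2*l + 11*b*l^2 + 6*l^3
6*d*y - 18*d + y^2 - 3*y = (6*d + y)*(y - 3)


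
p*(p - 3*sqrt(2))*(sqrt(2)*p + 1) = sqrt(2)*p^3 - 5*p^2 - 3*sqrt(2)*p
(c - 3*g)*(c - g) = c^2 - 4*c*g + 3*g^2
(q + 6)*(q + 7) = q^2 + 13*q + 42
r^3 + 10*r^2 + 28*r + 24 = (r + 2)^2*(r + 6)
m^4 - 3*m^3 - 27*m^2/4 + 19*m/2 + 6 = (m - 4)*(m - 3/2)*(m + 1/2)*(m + 2)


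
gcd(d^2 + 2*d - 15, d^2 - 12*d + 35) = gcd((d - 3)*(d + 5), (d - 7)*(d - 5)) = 1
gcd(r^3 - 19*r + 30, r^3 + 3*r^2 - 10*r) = r^2 + 3*r - 10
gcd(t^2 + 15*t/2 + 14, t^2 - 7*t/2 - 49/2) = t + 7/2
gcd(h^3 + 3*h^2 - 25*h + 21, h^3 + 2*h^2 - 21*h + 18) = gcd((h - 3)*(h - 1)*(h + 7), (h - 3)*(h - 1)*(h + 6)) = h^2 - 4*h + 3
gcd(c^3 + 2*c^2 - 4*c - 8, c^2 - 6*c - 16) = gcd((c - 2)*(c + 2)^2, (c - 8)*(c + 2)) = c + 2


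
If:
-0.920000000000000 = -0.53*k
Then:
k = 1.74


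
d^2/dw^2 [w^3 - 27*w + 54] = 6*w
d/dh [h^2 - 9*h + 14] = 2*h - 9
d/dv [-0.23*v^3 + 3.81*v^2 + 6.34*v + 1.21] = -0.69*v^2 + 7.62*v + 6.34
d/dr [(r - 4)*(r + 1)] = 2*r - 3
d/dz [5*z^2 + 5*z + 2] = 10*z + 5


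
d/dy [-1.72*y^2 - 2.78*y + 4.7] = -3.44*y - 2.78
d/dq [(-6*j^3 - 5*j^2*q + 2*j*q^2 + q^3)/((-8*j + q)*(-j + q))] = (-94*j^4 + 44*j^3*q + 11*j^2*q^2 - 18*j*q^3 + q^4)/(64*j^4 - 144*j^3*q + 97*j^2*q^2 - 18*j*q^3 + q^4)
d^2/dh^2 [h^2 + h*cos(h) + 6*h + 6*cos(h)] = -h*cos(h) - 2*sin(h) - 6*cos(h) + 2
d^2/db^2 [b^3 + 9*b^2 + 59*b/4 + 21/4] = 6*b + 18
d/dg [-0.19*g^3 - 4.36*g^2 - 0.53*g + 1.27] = -0.57*g^2 - 8.72*g - 0.53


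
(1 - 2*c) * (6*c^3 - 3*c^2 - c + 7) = -12*c^4 + 12*c^3 - c^2 - 15*c + 7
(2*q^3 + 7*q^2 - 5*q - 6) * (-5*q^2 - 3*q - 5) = -10*q^5 - 41*q^4 - 6*q^3 + 10*q^2 + 43*q + 30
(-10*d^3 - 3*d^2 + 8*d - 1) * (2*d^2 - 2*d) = -20*d^5 + 14*d^4 + 22*d^3 - 18*d^2 + 2*d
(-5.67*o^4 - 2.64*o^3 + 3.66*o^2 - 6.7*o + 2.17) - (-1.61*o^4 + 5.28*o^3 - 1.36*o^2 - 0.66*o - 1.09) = -4.06*o^4 - 7.92*o^3 + 5.02*o^2 - 6.04*o + 3.26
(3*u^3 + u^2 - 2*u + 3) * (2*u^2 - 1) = 6*u^5 + 2*u^4 - 7*u^3 + 5*u^2 + 2*u - 3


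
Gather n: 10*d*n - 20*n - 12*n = n*(10*d - 32)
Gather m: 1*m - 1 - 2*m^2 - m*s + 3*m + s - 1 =-2*m^2 + m*(4 - s) + s - 2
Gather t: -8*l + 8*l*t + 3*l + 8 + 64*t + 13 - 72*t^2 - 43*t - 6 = -5*l - 72*t^2 + t*(8*l + 21) + 15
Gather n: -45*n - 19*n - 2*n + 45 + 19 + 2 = 66 - 66*n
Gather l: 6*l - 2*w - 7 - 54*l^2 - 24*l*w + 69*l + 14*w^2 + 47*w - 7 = -54*l^2 + l*(75 - 24*w) + 14*w^2 + 45*w - 14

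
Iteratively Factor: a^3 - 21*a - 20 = (a - 5)*(a^2 + 5*a + 4) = (a - 5)*(a + 4)*(a + 1)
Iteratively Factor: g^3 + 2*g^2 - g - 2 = (g + 2)*(g^2 - 1) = (g + 1)*(g + 2)*(g - 1)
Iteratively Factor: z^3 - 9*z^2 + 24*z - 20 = (z - 2)*(z^2 - 7*z + 10) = (z - 5)*(z - 2)*(z - 2)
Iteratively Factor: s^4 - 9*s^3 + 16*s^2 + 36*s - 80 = (s - 5)*(s^3 - 4*s^2 - 4*s + 16) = (s - 5)*(s - 4)*(s^2 - 4) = (s - 5)*(s - 4)*(s + 2)*(s - 2)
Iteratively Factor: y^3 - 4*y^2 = (y)*(y^2 - 4*y) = y^2*(y - 4)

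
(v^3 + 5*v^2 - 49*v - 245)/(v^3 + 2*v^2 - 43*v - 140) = (v + 7)/(v + 4)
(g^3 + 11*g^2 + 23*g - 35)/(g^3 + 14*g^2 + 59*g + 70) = (g - 1)/(g + 2)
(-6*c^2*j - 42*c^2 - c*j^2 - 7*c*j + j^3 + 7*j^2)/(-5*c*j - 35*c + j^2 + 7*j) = (6*c^2 + c*j - j^2)/(5*c - j)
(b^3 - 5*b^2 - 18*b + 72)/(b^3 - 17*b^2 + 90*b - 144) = (b + 4)/(b - 8)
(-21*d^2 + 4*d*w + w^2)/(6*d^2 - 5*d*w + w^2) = (7*d + w)/(-2*d + w)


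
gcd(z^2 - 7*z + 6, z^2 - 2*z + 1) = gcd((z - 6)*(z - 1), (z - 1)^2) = z - 1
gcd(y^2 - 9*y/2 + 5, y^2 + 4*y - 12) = y - 2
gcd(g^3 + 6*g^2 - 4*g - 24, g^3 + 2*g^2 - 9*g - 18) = g + 2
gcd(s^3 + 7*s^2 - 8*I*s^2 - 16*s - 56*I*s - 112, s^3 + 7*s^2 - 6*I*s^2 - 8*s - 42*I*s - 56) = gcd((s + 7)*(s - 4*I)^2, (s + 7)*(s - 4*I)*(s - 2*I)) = s^2 + s*(7 - 4*I) - 28*I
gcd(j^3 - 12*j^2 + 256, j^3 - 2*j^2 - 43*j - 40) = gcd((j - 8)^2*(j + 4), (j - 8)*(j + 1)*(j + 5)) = j - 8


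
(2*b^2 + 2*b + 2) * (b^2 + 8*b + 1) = 2*b^4 + 18*b^3 + 20*b^2 + 18*b + 2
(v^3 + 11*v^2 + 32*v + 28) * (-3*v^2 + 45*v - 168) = -3*v^5 + 12*v^4 + 231*v^3 - 492*v^2 - 4116*v - 4704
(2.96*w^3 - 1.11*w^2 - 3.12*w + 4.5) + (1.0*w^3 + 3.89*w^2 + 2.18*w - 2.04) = 3.96*w^3 + 2.78*w^2 - 0.94*w + 2.46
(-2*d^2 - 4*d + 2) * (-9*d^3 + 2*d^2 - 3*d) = 18*d^5 + 32*d^4 - 20*d^3 + 16*d^2 - 6*d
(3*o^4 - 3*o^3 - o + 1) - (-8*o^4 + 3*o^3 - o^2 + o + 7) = 11*o^4 - 6*o^3 + o^2 - 2*o - 6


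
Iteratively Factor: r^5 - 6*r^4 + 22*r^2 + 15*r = (r + 1)*(r^4 - 7*r^3 + 7*r^2 + 15*r) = (r - 5)*(r + 1)*(r^3 - 2*r^2 - 3*r) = (r - 5)*(r + 1)^2*(r^2 - 3*r) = r*(r - 5)*(r + 1)^2*(r - 3)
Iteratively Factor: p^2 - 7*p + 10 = (p - 2)*(p - 5)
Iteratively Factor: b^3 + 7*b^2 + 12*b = (b)*(b^2 + 7*b + 12) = b*(b + 4)*(b + 3)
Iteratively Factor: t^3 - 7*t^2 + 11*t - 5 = (t - 5)*(t^2 - 2*t + 1) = (t - 5)*(t - 1)*(t - 1)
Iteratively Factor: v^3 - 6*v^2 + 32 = (v - 4)*(v^2 - 2*v - 8) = (v - 4)*(v + 2)*(v - 4)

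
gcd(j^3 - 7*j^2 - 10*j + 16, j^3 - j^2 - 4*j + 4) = j^2 + j - 2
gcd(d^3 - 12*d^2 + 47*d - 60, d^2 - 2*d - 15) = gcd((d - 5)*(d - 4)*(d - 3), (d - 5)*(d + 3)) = d - 5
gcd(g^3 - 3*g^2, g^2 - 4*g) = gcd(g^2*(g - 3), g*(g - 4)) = g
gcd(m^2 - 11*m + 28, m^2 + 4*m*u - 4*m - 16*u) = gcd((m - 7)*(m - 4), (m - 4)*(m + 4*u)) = m - 4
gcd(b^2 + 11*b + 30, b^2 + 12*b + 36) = b + 6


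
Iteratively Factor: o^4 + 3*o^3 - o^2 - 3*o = (o + 1)*(o^3 + 2*o^2 - 3*o) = (o - 1)*(o + 1)*(o^2 + 3*o) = (o - 1)*(o + 1)*(o + 3)*(o)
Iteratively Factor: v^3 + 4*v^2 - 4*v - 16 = (v + 4)*(v^2 - 4) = (v - 2)*(v + 4)*(v + 2)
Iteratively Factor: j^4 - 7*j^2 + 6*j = (j - 2)*(j^3 + 2*j^2 - 3*j) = (j - 2)*(j + 3)*(j^2 - j) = (j - 2)*(j - 1)*(j + 3)*(j)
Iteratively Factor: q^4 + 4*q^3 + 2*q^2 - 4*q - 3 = (q - 1)*(q^3 + 5*q^2 + 7*q + 3) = (q - 1)*(q + 3)*(q^2 + 2*q + 1) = (q - 1)*(q + 1)*(q + 3)*(q + 1)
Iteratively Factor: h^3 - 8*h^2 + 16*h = (h - 4)*(h^2 - 4*h) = h*(h - 4)*(h - 4)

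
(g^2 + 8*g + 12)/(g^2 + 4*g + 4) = (g + 6)/(g + 2)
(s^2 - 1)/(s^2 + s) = (s - 1)/s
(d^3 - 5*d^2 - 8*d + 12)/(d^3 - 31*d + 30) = (d^2 - 4*d - 12)/(d^2 + d - 30)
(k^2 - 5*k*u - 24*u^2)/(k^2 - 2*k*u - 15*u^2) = (-k + 8*u)/(-k + 5*u)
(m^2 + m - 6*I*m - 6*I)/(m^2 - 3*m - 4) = (m - 6*I)/(m - 4)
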